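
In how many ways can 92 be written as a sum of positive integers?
72533807

p(n) counts ways to write n as a sum of positive integers (order ignored).
Euler's pentagonal recurrence: p(k) = p(k-1) + p(k-2) - p(k-5) - p(k-7) + p(k-12) + p(k-15) - ... (offsets j(3j∓1)/2, signs ++--, p(0)=1, p(<0)=0).
DP table for k = 0..91: p(0)=1, p(1)=1, p(2)=2, p(3)=3, p(4)=5, p(5)=7, p(6)=11, p(7)=15, p(8)=22, p(9)=30, p(10)=42, p(11)=56, p(12)=77, p(13)=101, p(14)=135, p(15)=176, p(16)=231, p(17)=297, p(18)=385, p(19)=490, p(20)=627, p(21)=792, p(22)=1002, p(23)=1255, p(24)=1575, p(25)=1958, p(26)=2436, p(27)=3010, p(28)=3718, p(29)=4565, p(30)=5604, p(31)=6842, p(32)=8349, p(33)=10143, p(34)=12310, p(35)=14883, p(36)=17977, p(37)=21637, p(38)=26015, p(39)=31185, p(40)=37338, p(41)=44583, p(42)=53174, p(43)=63261, p(44)=75175, p(45)=89134, p(46)=105558, p(47)=124754, p(48)=147273, p(49)=173525, p(50)=204226, p(51)=239943, p(52)=281589, p(53)=329931, p(54)=386155, p(55)=451276, p(56)=526823, p(57)=614154, p(58)=715220, p(59)=831820, p(60)=966467, p(61)=1121505, p(62)=1300156, p(63)=1505499, p(64)=1741630, p(65)=2012558, p(66)=2323520, p(67)=2679689, p(68)=3087735, p(69)=3554345, p(70)=4087968, p(71)=4697205, p(72)=5392783, p(73)=6185689, p(74)=7089500, p(75)=8118264, p(76)=9289091, p(77)=10619863, p(78)=12132164, p(79)=13848650, p(80)=15796476, p(81)=18004327, p(82)=20506255, p(83)=23338469, p(84)=26543660, p(85)=30167357, p(86)=34262962, p(87)=38887673, p(88)=44108109, p(89)=49995925, p(90)=56634173, p(91)=64112359.
Final step: p(92) = p(91) + p(90) - p(87) - p(85) + p(80) + p(77) - p(70) - p(66) + p(57) + p(52) - p(41) - p(35) + p(22) + p(15) - p(0)
= 64112359 + 56634173 - 38887673 - 30167357 + 15796476 + 10619863 - 4087968 - 2323520 + 614154 + 281589 - 44583 - 14883 + 1002 + 176 - 1
= 72533807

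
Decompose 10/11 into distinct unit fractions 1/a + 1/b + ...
1/2 + 1/3 + 1/14 + 1/231

Greedy algorithm:
10/11: ceiling(11/10) = 2, use 1/2
9/22: ceiling(22/9) = 3, use 1/3
5/66: ceiling(66/5) = 14, use 1/14
1/231: ceiling(231/1) = 231, use 1/231
Result: 10/11 = 1/2 + 1/3 + 1/14 + 1/231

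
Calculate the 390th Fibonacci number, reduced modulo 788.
780

Matrix identity: Q^n = [[F_(n+1), F_n], [F_n, F_(n-1)]] with Q = [[1,1],[1,0]].
n = 390 = 110000110₂. Square-and-multiply, entries mod 788:
Q^1 = [[1,1],[1,0]]
Q^3 = (Q^1)²·Q = [[3,2],[2,1]]
Q^6 = (Q^3)² = [[13,8],[8,5]]
Q^12 = (Q^6)² = [[233,144],[144,89]]
Q^24 = (Q^12)² = [[165,664],[664,289]]
Q^48 = (Q^24)² = [[49,440],[440,397]]
Q^97 = (Q^48)²·Q = [[605,577],[577,28]]
Q^195 = (Q^97)²·Q = [[395,786],[786,397]]
Q^390 = (Q^195)² = [[5,780],[780,13]]
F_390 mod 788 = Q^390[0][1] = 780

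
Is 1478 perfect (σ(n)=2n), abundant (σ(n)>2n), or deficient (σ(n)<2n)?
deficient

Proper divisors of 1478: sum = 1 + 2 + 739 = 742
Since 742 < 1478, 1478 is deficient.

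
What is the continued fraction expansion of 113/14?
[8; 14]

Euclidean algorithm steps:
113 = 8 × 14 + 1
14 = 14 × 1 + 0
Continued fraction: [8; 14]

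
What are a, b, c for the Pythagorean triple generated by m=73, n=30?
(4429, 4380, 6229)

Euclid's formula: a = m² - n², b = 2mn, c = m² + n²
m = 73, n = 30
a = 73² - 30² = 5329 - 900 = 4429
b = 2 × 73 × 30 = 4380
c = 73² + 30² = 5329 + 900 = 6229
Verification: 4429² + 4380² = 19616041 + 19184400 = 38800441 = 6229² ✓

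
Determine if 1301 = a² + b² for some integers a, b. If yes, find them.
25² + 26² (a=25, b=26)

Factorization: 1301 = 1301
By Fermat: n is sum of two squares iff every prime p ≡ 3 (mod 4) appears to even power.
All primes ≡ 3 (mod 4) appear to even power.
Search a = 0, 1, 2, … for 1301 - a² a perfect square: first hit at a = 25: 1301 - 625 = 676 = 26².
1301 = 25² + 26² = 625 + 676 ✓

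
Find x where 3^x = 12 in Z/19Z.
15

Baby-step giant-step with step n = ⌈√19⌉ = 5.
Baby steps 3^j mod 19 (j:value) for j=0..4: 0:1, 1:3, 2:9, 3:8, 4:5.
Giant-step multiplier: 3^(-5) ≡ 3^(18-5) = 3^13 ≡ 14 (mod 19).
Giant steps γ_i = 12·14^i mod 19: γ_0=12, γ_1=16, γ_2=15, γ_3=1 (in table at j=0).
x = i·n + j = 3·5 + 0 = 15.
Check: 3^15 ≡ 12 (mod 19).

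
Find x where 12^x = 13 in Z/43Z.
38

Baby-step giant-step with step n = ⌈√43⌉ = 7.
Baby steps 12^j mod 43 (j:value) for j=0..6: 0:1, 1:12, 2:15, 3:8, 4:10, 5:34, 6:21.
Giant-step multiplier: 12^(-7) ≡ 12^(42-7) = 12^35 ≡ 7 (mod 43).
Giant steps γ_i = 13·7^i mod 43: γ_0=13, γ_1=5, γ_2=35, γ_3=30, γ_4=38, γ_5=8 (in table at j=3).
x = i·n + j = 5·7 + 3 = 38.
Check: 12^38 ≡ 13 (mod 43).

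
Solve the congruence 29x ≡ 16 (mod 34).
x ≡ 24 (mod 34)

gcd(29, 34) = 1, which divides 16, so solutions exist.
Find 29^(-1) mod 34 by the extended Euclidean algorithm:
34 = 1 × 29 + 5  ⟹  5 = (1)·34 + (-1)·29
29 = 5 × 5 + 4  ⟹  4 = (-5)·34 + (6)·29
5 = 1 × 4 + 1  ⟹  1 = (6)·34 + (-7)·29
So (-7)·29 ≡ 1 (mod 34), i.e. 29^(-1) ≡ -7 ≡ 27 (mod 34).
x ≡ 27 × 16 = 432 ≡ 24 (mod 34).
Check: 29 × 24 = 696 ≡ 16 (mod 34).
Unique solution: x ≡ 24 (mod 34)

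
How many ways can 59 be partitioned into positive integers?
831820

p(n) counts ways to write n as a sum of positive integers (order ignored).
Euler's pentagonal recurrence: p(k) = p(k-1) + p(k-2) - p(k-5) - p(k-7) + p(k-12) + p(k-15) - ... (offsets j(3j∓1)/2, signs ++--, p(0)=1, p(<0)=0).
DP table for k = 0..58: p(0)=1, p(1)=1, p(2)=2, p(3)=3, p(4)=5, p(5)=7, p(6)=11, p(7)=15, p(8)=22, p(9)=30, p(10)=42, p(11)=56, p(12)=77, p(13)=101, p(14)=135, p(15)=176, p(16)=231, p(17)=297, p(18)=385, p(19)=490, p(20)=627, p(21)=792, p(22)=1002, p(23)=1255, p(24)=1575, p(25)=1958, p(26)=2436, p(27)=3010, p(28)=3718, p(29)=4565, p(30)=5604, p(31)=6842, p(32)=8349, p(33)=10143, p(34)=12310, p(35)=14883, p(36)=17977, p(37)=21637, p(38)=26015, p(39)=31185, p(40)=37338, p(41)=44583, p(42)=53174, p(43)=63261, p(44)=75175, p(45)=89134, p(46)=105558, p(47)=124754, p(48)=147273, p(49)=173525, p(50)=204226, p(51)=239943, p(52)=281589, p(53)=329931, p(54)=386155, p(55)=451276, p(56)=526823, p(57)=614154, p(58)=715220.
Final step: p(59) = p(58) + p(57) - p(54) - p(52) + p(47) + p(44) - p(37) - p(33) + p(24) + p(19) - p(8) - p(2)
= 715220 + 614154 - 386155 - 281589 + 124754 + 75175 - 21637 - 10143 + 1575 + 490 - 22 - 2
= 831820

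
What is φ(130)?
48

130 = 2 × 5 × 13
φ(n) = n × ∏(1 - 1/p) for each prime p dividing n
φ(130) = 130 × (1 - 1/2) × (1 - 1/5) × (1 - 1/13) = 48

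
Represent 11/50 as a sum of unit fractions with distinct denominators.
1/5 + 1/50

Greedy algorithm:
11/50: ceiling(50/11) = 5, use 1/5
1/50: ceiling(50/1) = 50, use 1/50
Result: 11/50 = 1/5 + 1/50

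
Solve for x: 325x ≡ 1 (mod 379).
7

gcd(325, 379) = 1, so the inverse exists.
Extended Euclidean algorithm on (379, 325):
379 = 1 × 325 + 54  ⟹  54 = (1)·379 + (-1)·325
325 = 6 × 54 + 1  ⟹  1 = (-6)·379 + (7)·325
So (7)·325 ≡ 1 (mod 379), i.e. 325^(-1) ≡ 7 (mod 379).
Check: 325 × 7 = 2275 ≡ 1 (mod 379)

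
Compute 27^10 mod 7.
1

Repeated squaring. Binary of 10 = 1010.
27^1 ≡ 6 (mod 7); 27^2 ≡ 1 (mod 7); 27^4 ≡ 1 (mod 7); 27^8 ≡ 1 (mod 7)
27^10 = 27^2 × 27^8 ≡ 1 (mod 7)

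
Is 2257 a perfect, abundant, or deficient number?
deficient

Proper divisors of 2257: sum = 1 + 37 + 61 = 99
Since 99 < 2257, 2257 is deficient.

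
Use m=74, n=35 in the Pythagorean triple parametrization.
(4251, 5180, 6701)

Euclid's formula: a = m² - n², b = 2mn, c = m² + n²
m = 74, n = 35
a = 74² - 35² = 5476 - 1225 = 4251
b = 2 × 74 × 35 = 5180
c = 74² + 35² = 5476 + 1225 = 6701
Verification: 4251² + 5180² = 18071001 + 26832400 = 44903401 = 6701² ✓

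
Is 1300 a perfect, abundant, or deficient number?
abundant

Proper divisors of 1300: sum = 1 + 2 + 4 + 5 + 10 + 13 + 20 + 25 + ... + 130 + 260 + 325 + 650 (17 divisors) = 1738
Since 1738 > 1300, 1300 is abundant.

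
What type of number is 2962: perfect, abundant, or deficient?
deficient

Proper divisors of 2962: sum = 1 + 2 + 1481 = 1484
Since 1484 < 2962, 2962 is deficient.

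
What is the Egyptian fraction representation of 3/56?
1/19 + 1/1064

Greedy algorithm:
3/56: ceiling(56/3) = 19, use 1/19
1/1064: ceiling(1064/1) = 1064, use 1/1064
Result: 3/56 = 1/19 + 1/1064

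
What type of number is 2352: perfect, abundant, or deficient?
abundant

Proper divisors of 2352: sum = 1 + 2 + 3 + 4 + 6 + 7 + 8 + 12 + ... + 392 + 588 + 784 + 1176 (29 divisors) = 4716
Since 4716 > 2352, 2352 is abundant.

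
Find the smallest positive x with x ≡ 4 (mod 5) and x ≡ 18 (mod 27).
99

Using Chinese Remainder Theorem:
M = 5 × 27 = 135
M1 = 27, M2 = 5
y1 = 27^(-1) mod 5 = 3
y2 = 5^(-1) mod 27 = 11
x = (4×27×3 + 18×5×11) mod 135 = 99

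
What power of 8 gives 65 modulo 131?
108

Baby-step giant-step with step n = ⌈√131⌉ = 12.
Baby steps 8^j mod 131 (j:value) for j=0..11: 0:1, 1:8, 2:64, 3:119, 4:35, 5:18, 6:13, 7:104, 8:46, 9:106, 10:62, 11:103.
Giant-step multiplier: 8^(-12) ≡ 8^(130-12) = 8^118 ≡ 100 (mod 131).
Giant steps γ_i = 65·100^i mod 131: γ_0=65, γ_1=81, γ_2=109, γ_3=27, γ_4=80, γ_5=9, γ_6=114, γ_7=3, γ_8=38, γ_9=1 (in table at j=0).
x = i·n + j = 9·12 + 0 = 108.
Check: 8^108 ≡ 65 (mod 131).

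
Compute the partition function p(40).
37338

p(n) counts ways to write n as a sum of positive integers (order ignored).
Euler's pentagonal recurrence: p(k) = p(k-1) + p(k-2) - p(k-5) - p(k-7) + p(k-12) + p(k-15) - ... (offsets j(3j∓1)/2, signs ++--, p(0)=1, p(<0)=0).
DP table for k = 0..39: p(0)=1, p(1)=1, p(2)=2, p(3)=3, p(4)=5, p(5)=7, p(6)=11, p(7)=15, p(8)=22, p(9)=30, p(10)=42, p(11)=56, p(12)=77, p(13)=101, p(14)=135, p(15)=176, p(16)=231, p(17)=297, p(18)=385, p(19)=490, p(20)=627, p(21)=792, p(22)=1002, p(23)=1255, p(24)=1575, p(25)=1958, p(26)=2436, p(27)=3010, p(28)=3718, p(29)=4565, p(30)=5604, p(31)=6842, p(32)=8349, p(33)=10143, p(34)=12310, p(35)=14883, p(36)=17977, p(37)=21637, p(38)=26015, p(39)=31185.
Final step: p(40) = p(39) + p(38) - p(35) - p(33) + p(28) + p(25) - p(18) - p(14) + p(5) + p(0)
= 31185 + 26015 - 14883 - 10143 + 3718 + 1958 - 385 - 135 + 7 + 1
= 37338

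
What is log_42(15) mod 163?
146

Baby-step giant-step with step n = ⌈√163⌉ = 13.
Baby steps 42^j mod 163 (j:value) for j=0..12: 0:1, 1:42, 2:134, 3:86, 4:26, 5:114, 6:61, 7:117, 8:24, 9:30, 10:119, 11:108, 12:135.
Giant-step multiplier: 42^(-13) ≡ 42^(162-13) = 42^149 ≡ 149 (mod 163).
Giant steps γ_i = 15·149^i mod 163: γ_0=15, γ_1=116, γ_2=6, γ_3=79, γ_4=35, γ_5=162, γ_6=14, γ_7=130, γ_8=136, γ_9=52, γ_10=87, γ_11=86 (in table at j=3).
x = i·n + j = 11·13 + 3 = 146.
Check: 42^146 ≡ 15 (mod 163).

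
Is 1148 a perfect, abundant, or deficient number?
abundant

Proper divisors of 1148: sum = 1 + 2 + 4 + 7 + 14 + 28 + 41 + 82 + 164 + 287 + 574 = 1204
Since 1204 > 1148, 1148 is abundant.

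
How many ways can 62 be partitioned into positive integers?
1300156

p(n) counts ways to write n as a sum of positive integers (order ignored).
Euler's pentagonal recurrence: p(k) = p(k-1) + p(k-2) - p(k-5) - p(k-7) + p(k-12) + p(k-15) - ... (offsets j(3j∓1)/2, signs ++--, p(0)=1, p(<0)=0).
DP table for k = 0..61: p(0)=1, p(1)=1, p(2)=2, p(3)=3, p(4)=5, p(5)=7, p(6)=11, p(7)=15, p(8)=22, p(9)=30, p(10)=42, p(11)=56, p(12)=77, p(13)=101, p(14)=135, p(15)=176, p(16)=231, p(17)=297, p(18)=385, p(19)=490, p(20)=627, p(21)=792, p(22)=1002, p(23)=1255, p(24)=1575, p(25)=1958, p(26)=2436, p(27)=3010, p(28)=3718, p(29)=4565, p(30)=5604, p(31)=6842, p(32)=8349, p(33)=10143, p(34)=12310, p(35)=14883, p(36)=17977, p(37)=21637, p(38)=26015, p(39)=31185, p(40)=37338, p(41)=44583, p(42)=53174, p(43)=63261, p(44)=75175, p(45)=89134, p(46)=105558, p(47)=124754, p(48)=147273, p(49)=173525, p(50)=204226, p(51)=239943, p(52)=281589, p(53)=329931, p(54)=386155, p(55)=451276, p(56)=526823, p(57)=614154, p(58)=715220, p(59)=831820, p(60)=966467, p(61)=1121505.
Final step: p(62) = p(61) + p(60) - p(57) - p(55) + p(50) + p(47) - p(40) - p(36) + p(27) + p(22) - p(11) - p(5)
= 1121505 + 966467 - 614154 - 451276 + 204226 + 124754 - 37338 - 17977 + 3010 + 1002 - 56 - 7
= 1300156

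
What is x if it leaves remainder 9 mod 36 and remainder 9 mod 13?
9

Using Chinese Remainder Theorem:
M = 36 × 13 = 468
M1 = 13, M2 = 36
y1 = 13^(-1) mod 36 = 25
y2 = 36^(-1) mod 13 = 4
x = (9×13×25 + 9×36×4) mod 468 = 9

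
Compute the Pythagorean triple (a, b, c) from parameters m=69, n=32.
(3737, 4416, 5785)

Euclid's formula: a = m² - n², b = 2mn, c = m² + n²
m = 69, n = 32
a = 69² - 32² = 4761 - 1024 = 3737
b = 2 × 69 × 32 = 4416
c = 69² + 32² = 4761 + 1024 = 5785
Verification: 3737² + 4416² = 13965169 + 19501056 = 33466225 = 5785² ✓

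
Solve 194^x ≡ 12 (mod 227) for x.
190

Baby-step giant-step with step n = ⌈√227⌉ = 16.
Baby steps 194^j mod 227 (j:value) for j=0..15: 0:1, 1:194, 2:181, 3:156, 4:73, 5:88, 6:47, 7:38, 8:108, 9:68, 10:26, 11:50, 12:166, 13:197, 14:82, 15:18.
Giant-step multiplier: 194^(-16) ≡ 194^(226-16) = 194^210 ≡ 167 (mod 227).
Giant steps γ_i = 12·167^i mod 227: γ_0=12, γ_1=188, γ_2=70, γ_3=113, γ_4=30, γ_5=16, γ_6=175, γ_7=169, γ_8=75, γ_9=40, γ_10=97, γ_11=82 (in table at j=14).
x = i·n + j = 11·16 + 14 = 190.
Check: 194^190 ≡ 12 (mod 227).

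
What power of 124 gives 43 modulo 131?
4

Baby-step giant-step with step n = ⌈√131⌉ = 12.
Baby steps 124^j mod 131 (j:value) for j=0..11: 0:1, 1:124, 2:49, 3:50, 4:43, 5:92, 6:11, 7:54, 8:15, 9:26, 10:80, 11:95.
h = 43 is already in the table at j=4, so x = 4.
Check: 124^4 ≡ 43 (mod 131).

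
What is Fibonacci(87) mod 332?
330

Matrix identity: Q^n = [[F_(n+1), F_n], [F_n, F_(n-1)]] with Q = [[1,1],[1,0]].
n = 87 = 1010111₂. Square-and-multiply, entries mod 332:
Q^1 = [[1,1],[1,0]]
Q^2 = (Q^1)² = [[2,1],[1,1]]
Q^5 = (Q^2)²·Q = [[8,5],[5,3]]
Q^10 = (Q^5)² = [[89,55],[55,34]]
Q^21 = (Q^10)²·Q = [[115,322],[322,125]]
Q^43 = (Q^21)²·Q = [[301,45],[45,256]]
Q^87 = (Q^43)²·Q = [[163,330],[330,165]]
F_87 mod 332 = Q^87[0][1] = 330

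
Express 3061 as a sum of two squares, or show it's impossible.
6² + 55² (a=6, b=55)

Factorization: 3061 = 3061
By Fermat: n is sum of two squares iff every prime p ≡ 3 (mod 4) appears to even power.
All primes ≡ 3 (mod 4) appear to even power.
Search a = 0, 1, 2, … for 3061 - a² a perfect square: first hit at a = 6: 3061 - 36 = 3025 = 55².
3061 = 6² + 55² = 36 + 3025 ✓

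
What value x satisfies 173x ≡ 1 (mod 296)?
77

gcd(173, 296) = 1, so the inverse exists.
Extended Euclidean algorithm on (296, 173):
296 = 1 × 173 + 123  ⟹  123 = (1)·296 + (-1)·173
173 = 1 × 123 + 50  ⟹  50 = (-1)·296 + (2)·173
123 = 2 × 50 + 23  ⟹  23 = (3)·296 + (-5)·173
50 = 2 × 23 + 4  ⟹  4 = (-7)·296 + (12)·173
23 = 5 × 4 + 3  ⟹  3 = (38)·296 + (-65)·173
4 = 1 × 3 + 1  ⟹  1 = (-45)·296 + (77)·173
So (77)·173 ≡ 1 (mod 296), i.e. 173^(-1) ≡ 77 (mod 296).
Check: 173 × 77 = 13321 ≡ 1 (mod 296)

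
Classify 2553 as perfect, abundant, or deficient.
deficient

Proper divisors of 2553: sum = 1 + 3 + 23 + 37 + 69 + 111 + 851 = 1095
Since 1095 < 2553, 2553 is deficient.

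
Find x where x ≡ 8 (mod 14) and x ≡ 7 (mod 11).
106

Using Chinese Remainder Theorem:
M = 14 × 11 = 154
M1 = 11, M2 = 14
y1 = 11^(-1) mod 14 = 9
y2 = 14^(-1) mod 11 = 4
x = (8×11×9 + 7×14×4) mod 154 = 106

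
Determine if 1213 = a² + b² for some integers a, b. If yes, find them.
22² + 27² (a=22, b=27)

Factorization: 1213 = 1213
By Fermat: n is sum of two squares iff every prime p ≡ 3 (mod 4) appears to even power.
All primes ≡ 3 (mod 4) appear to even power.
Search a = 0, 1, 2, … for 1213 - a² a perfect square: first hit at a = 22: 1213 - 484 = 729 = 27².
1213 = 22² + 27² = 484 + 729 ✓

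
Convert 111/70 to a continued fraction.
[1; 1, 1, 2, 2, 2, 2]

Euclidean algorithm steps:
111 = 1 × 70 + 41
70 = 1 × 41 + 29
41 = 1 × 29 + 12
29 = 2 × 12 + 5
12 = 2 × 5 + 2
5 = 2 × 2 + 1
2 = 2 × 1 + 0
Continued fraction: [1; 1, 1, 2, 2, 2, 2]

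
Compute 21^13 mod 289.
106

Repeated squaring. Binary of 13 = 1101.
21^1 ≡ 21 (mod 289); 21^2 ≡ 152 (mod 289); 21^4 ≡ 273 (mod 289); 21^8 ≡ 256 (mod 289)
21^13 = 21^1 × 21^4 × 21^8 ≡ 106 (mod 289)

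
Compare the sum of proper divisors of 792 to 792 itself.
abundant

Proper divisors of 792: sum = 1 + 2 + 3 + 4 + 6 + 8 + 9 + 11 + ... + 132 + 198 + 264 + 396 (23 divisors) = 1548
Since 1548 > 792, 792 is abundant.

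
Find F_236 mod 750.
627

Matrix identity: Q^n = [[F_(n+1), F_n], [F_n, F_(n-1)]] with Q = [[1,1],[1,0]].
n = 236 = 11101100₂. Square-and-multiply, entries mod 750:
Q^1 = [[1,1],[1,0]]
Q^3 = (Q^1)²·Q = [[3,2],[2,1]]
Q^7 = (Q^3)²·Q = [[21,13],[13,8]]
Q^14 = (Q^7)² = [[610,377],[377,233]]
Q^29 = (Q^14)²·Q = [[290,479],[479,561]]
Q^59 = (Q^29)²·Q = [[420,41],[41,379]]
Q^118 = (Q^59)² = [[331,509],[509,572]]
Q^236 = (Q^118)² = [[392,627],[627,515]]
F_236 mod 750 = Q^236[0][1] = 627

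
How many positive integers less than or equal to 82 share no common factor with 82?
40

82 = 2 × 41
φ(n) = n × ∏(1 - 1/p) for each prime p dividing n
φ(82) = 82 × (1 - 1/2) × (1 - 1/41) = 40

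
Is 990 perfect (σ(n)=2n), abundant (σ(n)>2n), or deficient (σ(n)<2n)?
abundant

Proper divisors of 990: sum = 1 + 2 + 3 + 5 + 6 + 9 + 10 + 11 + ... + 165 + 198 + 330 + 495 (23 divisors) = 1818
Since 1818 > 990, 990 is abundant.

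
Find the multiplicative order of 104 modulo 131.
130

131 is prime, so ord(104) divides φ(131) = 130.
Divisors of 130: 1, 2, 5, 10, 13, 26, 65, 130.
Repeated squaring: 104^1 ≡ 104, 104^2 ≡ 74, 104^4 ≡ 105, 104^8 ≡ 21, 104^16 ≡ 48, 104^32 ≡ 77, 104^64 ≡ 34, 104^128 ≡ 108 (mod 131).
Test 104^d mod 131 for each divisor d in increasing order:
104^1 ≡ 104
104^2 ≡ 74
104^5 = 104^4·104^1 ≡ 47
104^10 = 104^8·104^2 ≡ 113
104^13 = 104^8·104^4·104^1 ≡ 70
104^26 = 104^16·104^8·104^2 ≡ 53
104^65 = 104^64·104^1 ≡ 130
104^130 = 104^128·104^2 ≡ 1  ← first divisor giving 1
The order is 130.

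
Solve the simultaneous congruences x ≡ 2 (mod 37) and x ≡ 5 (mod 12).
113

Using Chinese Remainder Theorem:
M = 37 × 12 = 444
M1 = 12, M2 = 37
y1 = 12^(-1) mod 37 = 34
y2 = 37^(-1) mod 12 = 1
x = (2×12×34 + 5×37×1) mod 444 = 113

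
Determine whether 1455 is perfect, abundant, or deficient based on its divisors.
deficient

Proper divisors of 1455: sum = 1 + 3 + 5 + 15 + 97 + 291 + 485 = 897
Since 897 < 1455, 1455 is deficient.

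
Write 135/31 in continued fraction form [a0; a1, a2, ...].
[4; 2, 1, 4, 2]

Euclidean algorithm steps:
135 = 4 × 31 + 11
31 = 2 × 11 + 9
11 = 1 × 9 + 2
9 = 4 × 2 + 1
2 = 2 × 1 + 0
Continued fraction: [4; 2, 1, 4, 2]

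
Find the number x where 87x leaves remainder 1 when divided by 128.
103

gcd(87, 128) = 1, so the inverse exists.
Extended Euclidean algorithm on (128, 87):
128 = 1 × 87 + 41  ⟹  41 = (1)·128 + (-1)·87
87 = 2 × 41 + 5  ⟹  5 = (-2)·128 + (3)·87
41 = 8 × 5 + 1  ⟹  1 = (17)·128 + (-25)·87
So (-25)·87 ≡ 1 (mod 128), i.e. 87^(-1) ≡ -25 ≡ 103 (mod 128).
Check: 87 × 103 = 8961 ≡ 1 (mod 128)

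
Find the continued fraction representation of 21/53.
[0; 2, 1, 1, 10]

Euclidean algorithm steps:
21 = 0 × 53 + 21
53 = 2 × 21 + 11
21 = 1 × 11 + 10
11 = 1 × 10 + 1
10 = 10 × 1 + 0
Continued fraction: [0; 2, 1, 1, 10]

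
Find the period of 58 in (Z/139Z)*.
138

139 is prime, so ord(58) divides φ(139) = 138.
Divisors of 138: 1, 2, 3, 6, 23, 46, 69, 138.
Repeated squaring: 58^1 ≡ 58, 58^2 ≡ 28, 58^4 ≡ 89, 58^8 ≡ 137, 58^16 ≡ 4, 58^32 ≡ 16, 58^64 ≡ 117, 58^128 ≡ 67 (mod 139).
Test 58^d mod 139 for each divisor d in increasing order:
58^1 ≡ 58
58^2 ≡ 28
58^3 = 58^2·58^1 ≡ 95
58^6 = 58^4·58^2 ≡ 129
58^23 = 58^16·58^4·58^2·58^1 ≡ 43
58^46 = 58^32·58^8·58^4·58^2 ≡ 42
58^69 = 58^64·58^4·58^1 ≡ 138
58^138 = 58^128·58^8·58^2 ≡ 1  ← first divisor giving 1
The order is 138.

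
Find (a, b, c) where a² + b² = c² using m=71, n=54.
(2125, 7668, 7957)

Euclid's formula: a = m² - n², b = 2mn, c = m² + n²
m = 71, n = 54
a = 71² - 54² = 5041 - 2916 = 2125
b = 2 × 71 × 54 = 7668
c = 71² + 54² = 5041 + 2916 = 7957
Verification: 2125² + 7668² = 4515625 + 58798224 = 63313849 = 7957² ✓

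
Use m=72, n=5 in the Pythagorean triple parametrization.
(5159, 720, 5209)

Euclid's formula: a = m² - n², b = 2mn, c = m² + n²
m = 72, n = 5
a = 72² - 5² = 5184 - 25 = 5159
b = 2 × 72 × 5 = 720
c = 72² + 5² = 5184 + 25 = 5209
Verification: 5159² + 720² = 26615281 + 518400 = 27133681 = 5209² ✓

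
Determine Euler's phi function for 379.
378

379 = 379
φ(n) = n × ∏(1 - 1/p) for each prime p dividing n
φ(379) = 379 × (1 - 1/379) = 378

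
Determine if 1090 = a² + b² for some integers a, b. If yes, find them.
1² + 33² (a=1, b=33)

Factorization: 1090 = 2 × 5 × 109
By Fermat: n is sum of two squares iff every prime p ≡ 3 (mod 4) appears to even power.
All primes ≡ 3 (mod 4) appear to even power.
Search a = 0, 1, 2, … for 1090 - a² a perfect square: first hit at a = 1: 1090 - 1 = 1089 = 33².
1090 = 1² + 33² = 1 + 1089 ✓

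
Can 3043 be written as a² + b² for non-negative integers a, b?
Not possible

Factorization: 3043 = 17 × 179
By Fermat: n is sum of two squares iff every prime p ≡ 3 (mod 4) appears to even power.
Prime(s) ≡ 3 (mod 4) with odd exponent: [(179, 1)]
Therefore 3043 cannot be expressed as a² + b².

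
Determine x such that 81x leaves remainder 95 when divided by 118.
x ≡ 7 (mod 118)

gcd(81, 118) = 1, which divides 95, so solutions exist.
Find 81^(-1) mod 118 by the extended Euclidean algorithm:
118 = 1 × 81 + 37  ⟹  37 = (1)·118 + (-1)·81
81 = 2 × 37 + 7  ⟹  7 = (-2)·118 + (3)·81
37 = 5 × 7 + 2  ⟹  2 = (11)·118 + (-16)·81
7 = 3 × 2 + 1  ⟹  1 = (-35)·118 + (51)·81
So (51)·81 ≡ 1 (mod 118), i.e. 81^(-1) ≡ 51 (mod 118).
x ≡ 51 × 95 = 4845 ≡ 7 (mod 118).
Check: 81 × 7 = 567 ≡ 95 (mod 118).
Unique solution: x ≡ 7 (mod 118)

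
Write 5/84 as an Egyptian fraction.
1/17 + 1/1428

Greedy algorithm:
5/84: ceiling(84/5) = 17, use 1/17
1/1428: ceiling(1428/1) = 1428, use 1/1428
Result: 5/84 = 1/17 + 1/1428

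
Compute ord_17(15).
8

17 is prime, so ord(15) divides φ(17) = 16.
Divisors of 16: 1, 2, 4, 8, 16.
Repeated squaring: 15^1 ≡ 15, 15^2 ≡ 4, 15^4 ≡ 16, 15^8 ≡ 1, 15^16 ≡ 1 (mod 17).
Test 15^d mod 17 for each divisor d in increasing order:
15^1 ≡ 15
15^2 ≡ 4
15^4 ≡ 16
15^8 ≡ 1  ← first divisor giving 1
The order is 8.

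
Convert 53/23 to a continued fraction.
[2; 3, 3, 2]

Euclidean algorithm steps:
53 = 2 × 23 + 7
23 = 3 × 7 + 2
7 = 3 × 2 + 1
2 = 2 × 1 + 0
Continued fraction: [2; 3, 3, 2]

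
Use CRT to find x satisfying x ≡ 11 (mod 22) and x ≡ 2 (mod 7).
121

Using Chinese Remainder Theorem:
M = 22 × 7 = 154
M1 = 7, M2 = 22
y1 = 7^(-1) mod 22 = 19
y2 = 22^(-1) mod 7 = 1
x = (11×7×19 + 2×22×1) mod 154 = 121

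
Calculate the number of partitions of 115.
1064144451

p(n) counts ways to write n as a sum of positive integers (order ignored).
Euler's pentagonal recurrence: p(k) = p(k-1) + p(k-2) - p(k-5) - p(k-7) + p(k-12) + p(k-15) - ... (offsets j(3j∓1)/2, signs ++--, p(0)=1, p(<0)=0).
DP table for k = 0..114: p(0)=1, p(1)=1, p(2)=2, p(3)=3, p(4)=5, p(5)=7, p(6)=11, p(7)=15, p(8)=22, p(9)=30, p(10)=42, p(11)=56, p(12)=77, p(13)=101, p(14)=135, p(15)=176, p(16)=231, p(17)=297, p(18)=385, p(19)=490, p(20)=627, p(21)=792, p(22)=1002, p(23)=1255, p(24)=1575, p(25)=1958, p(26)=2436, p(27)=3010, p(28)=3718, p(29)=4565, p(30)=5604, p(31)=6842, p(32)=8349, p(33)=10143, p(34)=12310, p(35)=14883, p(36)=17977, p(37)=21637, p(38)=26015, p(39)=31185, p(40)=37338, p(41)=44583, p(42)=53174, p(43)=63261, p(44)=75175, p(45)=89134, p(46)=105558, p(47)=124754, p(48)=147273, p(49)=173525, p(50)=204226, p(51)=239943, p(52)=281589, p(53)=329931, p(54)=386155, p(55)=451276, p(56)=526823, p(57)=614154, p(58)=715220, p(59)=831820, p(60)=966467, p(61)=1121505, p(62)=1300156, p(63)=1505499, p(64)=1741630, p(65)=2012558, p(66)=2323520, p(67)=2679689, p(68)=3087735, p(69)=3554345, p(70)=4087968, p(71)=4697205, p(72)=5392783, p(73)=6185689, p(74)=7089500, p(75)=8118264, p(76)=9289091, p(77)=10619863, p(78)=12132164, p(79)=13848650, p(80)=15796476, p(81)=18004327, p(82)=20506255, p(83)=23338469, p(84)=26543660, p(85)=30167357, p(86)=34262962, p(87)=38887673, p(88)=44108109, p(89)=49995925, p(90)=56634173, p(91)=64112359, p(92)=72533807, p(93)=82010177, p(94)=92669720, p(95)=104651419, p(96)=118114304, p(97)=133230930, p(98)=150198136, p(99)=169229875, p(100)=190569292, p(101)=214481126, p(102)=241265379, p(103)=271248950, p(104)=304801365, p(105)=342325709, p(106)=384276336, p(107)=431149389, p(108)=483502844, p(109)=541946240, p(110)=607163746, p(111)=679903203, p(112)=761002156, p(113)=851376628, p(114)=952050665.
Final step: p(115) = p(114) + p(113) - p(110) - p(108) + p(103) + p(100) - p(93) - p(89) + p(80) + p(75) - p(64) - p(58) + p(45) + p(38) - p(23) - p(15)
= 952050665 + 851376628 - 607163746 - 483502844 + 271248950 + 190569292 - 82010177 - 49995925 + 15796476 + 8118264 - 1741630 - 715220 + 89134 + 26015 - 1255 - 176
= 1064144451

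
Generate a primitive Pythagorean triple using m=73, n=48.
(3025, 7008, 7633)

Euclid's formula: a = m² - n², b = 2mn, c = m² + n²
m = 73, n = 48
a = 73² - 48² = 5329 - 2304 = 3025
b = 2 × 73 × 48 = 7008
c = 73² + 48² = 5329 + 2304 = 7633
Verification: 3025² + 7008² = 9150625 + 49112064 = 58262689 = 7633² ✓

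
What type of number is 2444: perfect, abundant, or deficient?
deficient

Proper divisors of 2444: sum = 1 + 2 + 4 + 13 + 26 + 47 + 52 + 94 + 188 + 611 + 1222 = 2260
Since 2260 < 2444, 2444 is deficient.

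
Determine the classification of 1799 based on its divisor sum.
deficient

Proper divisors of 1799: sum = 1 + 7 + 257 = 265
Since 265 < 1799, 1799 is deficient.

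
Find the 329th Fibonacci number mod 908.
605

Matrix identity: Q^n = [[F_(n+1), F_n], [F_n, F_(n-1)]] with Q = [[1,1],[1,0]].
n = 329 = 101001001₂. Square-and-multiply, entries mod 908:
Q^1 = [[1,1],[1,0]]
Q^2 = (Q^1)² = [[2,1],[1,1]]
Q^5 = (Q^2)²·Q = [[8,5],[5,3]]
Q^10 = (Q^5)² = [[89,55],[55,34]]
Q^20 = (Q^10)² = [[50,409],[409,549]]
Q^41 = (Q^20)²·Q = [[724,893],[893,739]]
Q^82 = (Q^41)² = [[485,755],[755,638]]
Q^164 = (Q^82)² = [[762,701],[701,61]]
Q^329 = (Q^164)²·Q = [[40,605],[605,343]]
F_329 mod 908 = Q^329[0][1] = 605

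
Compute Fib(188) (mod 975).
681

Matrix identity: Q^n = [[F_(n+1), F_n], [F_n, F_(n-1)]] with Q = [[1,1],[1,0]].
n = 188 = 10111100₂. Square-and-multiply, entries mod 975:
Q^1 = [[1,1],[1,0]]
Q^2 = (Q^1)² = [[2,1],[1,1]]
Q^5 = (Q^2)²·Q = [[8,5],[5,3]]
Q^11 = (Q^5)²·Q = [[144,89],[89,55]]
Q^23 = (Q^11)²·Q = [[543,382],[382,161]]
Q^47 = (Q^23)²·Q = [[876,73],[73,803]]
Q^94 = (Q^47)² = [[505,692],[692,788]]
Q^188 = (Q^94)² = [[689,681],[681,8]]
F_188 mod 975 = Q^188[0][1] = 681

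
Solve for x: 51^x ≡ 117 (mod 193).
183

Baby-step giant-step with step n = ⌈√193⌉ = 14.
Baby steps 51^j mod 193 (j:value) for j=0..13: 0:1, 1:51, 2:92, 3:60, 4:165, 5:116, 6:126, 7:57, 8:12, 9:33, 10:139, 11:141, 12:50, 13:41.
Giant-step multiplier: 51^(-14) ≡ 51^(192-14) = 51^178 ≡ 6 (mod 193).
Giant steps γ_i = 117·6^i mod 193: γ_0=117, γ_1=123, γ_2=159, γ_3=182, γ_4=127, γ_5=183, γ_6=133, γ_7=26, γ_8=156, γ_9=164, γ_10=19, γ_11=114, γ_12=105, γ_13=51 (in table at j=1).
x = i·n + j = 13·14 + 1 = 183.
Check: 51^183 ≡ 117 (mod 193).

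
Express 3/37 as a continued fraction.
[0; 12, 3]

Euclidean algorithm steps:
3 = 0 × 37 + 3
37 = 12 × 3 + 1
3 = 3 × 1 + 0
Continued fraction: [0; 12, 3]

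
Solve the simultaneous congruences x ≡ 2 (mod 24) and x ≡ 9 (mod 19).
218

Using Chinese Remainder Theorem:
M = 24 × 19 = 456
M1 = 19, M2 = 24
y1 = 19^(-1) mod 24 = 19
y2 = 24^(-1) mod 19 = 4
x = (2×19×19 + 9×24×4) mod 456 = 218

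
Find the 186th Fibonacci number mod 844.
52

Matrix identity: Q^n = [[F_(n+1), F_n], [F_n, F_(n-1)]] with Q = [[1,1],[1,0]].
n = 186 = 10111010₂. Square-and-multiply, entries mod 844:
Q^1 = [[1,1],[1,0]]
Q^2 = (Q^1)² = [[2,1],[1,1]]
Q^5 = (Q^2)²·Q = [[8,5],[5,3]]
Q^11 = (Q^5)²·Q = [[144,89],[89,55]]
Q^23 = (Q^11)²·Q = [[792,805],[805,831]]
Q^46 = (Q^23)² = [[5,3],[3,2]]
Q^93 = (Q^46)²·Q = [[55,34],[34,21]]
Q^186 = (Q^93)² = [[805,52],[52,753]]
F_186 mod 844 = Q^186[0][1] = 52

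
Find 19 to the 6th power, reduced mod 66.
25

Repeated squaring. Binary of 6 = 110.
19^1 ≡ 19 (mod 66); 19^2 ≡ 31 (mod 66); 19^4 ≡ 37 (mod 66)
19^6 = 19^2 × 19^4 ≡ 25 (mod 66)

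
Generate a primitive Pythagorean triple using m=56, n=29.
(2295, 3248, 3977)

Euclid's formula: a = m² - n², b = 2mn, c = m² + n²
m = 56, n = 29
a = 56² - 29² = 3136 - 841 = 2295
b = 2 × 56 × 29 = 3248
c = 56² + 29² = 3136 + 841 = 3977
Verification: 2295² + 3248² = 5267025 + 10549504 = 15816529 = 3977² ✓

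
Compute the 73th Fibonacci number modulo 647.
389

Matrix identity: Q^n = [[F_(n+1), F_n], [F_n, F_(n-1)]] with Q = [[1,1],[1,0]].
n = 73 = 1001001₂. Square-and-multiply, entries mod 647:
Q^1 = [[1,1],[1,0]]
Q^2 = (Q^1)² = [[2,1],[1,1]]
Q^4 = (Q^2)² = [[5,3],[3,2]]
Q^9 = (Q^4)²·Q = [[55,34],[34,21]]
Q^18 = (Q^9)² = [[299,643],[643,303]]
Q^36 = (Q^18)² = [[131,180],[180,598]]
Q^73 = (Q^36)²·Q = [[268,389],[389,526]]
F_73 mod 647 = Q^73[0][1] = 389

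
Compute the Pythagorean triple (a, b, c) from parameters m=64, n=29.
(3255, 3712, 4937)

Euclid's formula: a = m² - n², b = 2mn, c = m² + n²
m = 64, n = 29
a = 64² - 29² = 4096 - 841 = 3255
b = 2 × 64 × 29 = 3712
c = 64² + 29² = 4096 + 841 = 4937
Verification: 3255² + 3712² = 10595025 + 13778944 = 24373969 = 4937² ✓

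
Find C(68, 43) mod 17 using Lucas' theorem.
0

Using Lucas' theorem:
Write n=68 and k=43 in base 17:
n in base 17: [4, 0]
k in base 17: [2, 9]
C(68,43) mod 17 = ∏ C(n_i, k_i) mod 17
Digit binomials (mod 17): C(4,2) = 6; C(0,9) = 0 (k_i > n_i)
Product: 6 × 0 = 0 ≡ 0 (mod 17)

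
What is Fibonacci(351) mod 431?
95

Matrix identity: Q^n = [[F_(n+1), F_n], [F_n, F_(n-1)]] with Q = [[1,1],[1,0]].
n = 351 = 101011111₂. Square-and-multiply, entries mod 431:
Q^1 = [[1,1],[1,0]]
Q^2 = (Q^1)² = [[2,1],[1,1]]
Q^5 = (Q^2)²·Q = [[8,5],[5,3]]
Q^10 = (Q^5)² = [[89,55],[55,34]]
Q^21 = (Q^10)²·Q = [[40,171],[171,300]]
Q^43 = (Q^21)²·Q = [[195,240],[240,386]]
Q^87 = (Q^43)²·Q = [[170,374],[374,227]]
Q^175 = (Q^87)²·Q = [[38,255],[255,214]]
Q^351 = (Q^175)²·Q = [[136,95],[95,41]]
F_351 mod 431 = Q^351[0][1] = 95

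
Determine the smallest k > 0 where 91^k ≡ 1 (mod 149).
148

149 is prime, so ord(91) divides φ(149) = 148.
Divisors of 148: 1, 2, 4, 37, 74, 148.
Repeated squaring: 91^1 ≡ 91, 91^2 ≡ 86, 91^4 ≡ 95, 91^8 ≡ 85, 91^16 ≡ 73, 91^32 ≡ 114, 91^64 ≡ 33, 91^128 ≡ 46 (mod 149).
Test 91^d mod 149 for each divisor d in increasing order:
91^1 ≡ 91
91^2 ≡ 86
91^4 ≡ 95
91^37 = 91^32·91^4·91^1 ≡ 44
91^74 = 91^64·91^8·91^2 ≡ 148
91^148 = 91^128·91^16·91^4 ≡ 1  ← first divisor giving 1
The order is 148.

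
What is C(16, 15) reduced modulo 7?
2

Using Lucas' theorem:
Write n=16 and k=15 in base 7:
n in base 7: [2, 2]
k in base 7: [2, 1]
C(16,15) mod 7 = ∏ C(n_i, k_i) mod 7
Digit binomials (mod 7): C(2,2) = 1; C(2,1) = 2
Product: 1 × 2 = 2 ≡ 2 (mod 7)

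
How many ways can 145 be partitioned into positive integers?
24908858009

p(n) counts ways to write n as a sum of positive integers (order ignored).
Euler's pentagonal recurrence: p(k) = p(k-1) + p(k-2) - p(k-5) - p(k-7) + p(k-12) + p(k-15) - ... (offsets j(3j∓1)/2, signs ++--, p(0)=1, p(<0)=0).
DP table for k = 0..144: p(0)=1, p(1)=1, p(2)=2, p(3)=3, p(4)=5, p(5)=7, p(6)=11, p(7)=15, p(8)=22, p(9)=30, p(10)=42, p(11)=56, p(12)=77, p(13)=101, p(14)=135, p(15)=176, p(16)=231, p(17)=297, p(18)=385, p(19)=490, p(20)=627, p(21)=792, p(22)=1002, p(23)=1255, p(24)=1575, p(25)=1958, p(26)=2436, p(27)=3010, p(28)=3718, p(29)=4565, p(30)=5604, p(31)=6842, p(32)=8349, p(33)=10143, p(34)=12310, p(35)=14883, p(36)=17977, p(37)=21637, p(38)=26015, p(39)=31185, p(40)=37338, p(41)=44583, p(42)=53174, p(43)=63261, p(44)=75175, p(45)=89134, p(46)=105558, p(47)=124754, p(48)=147273, p(49)=173525, p(50)=204226, p(51)=239943, p(52)=281589, p(53)=329931, p(54)=386155, p(55)=451276, p(56)=526823, p(57)=614154, p(58)=715220, p(59)=831820, p(60)=966467, p(61)=1121505, p(62)=1300156, p(63)=1505499, p(64)=1741630, p(65)=2012558, p(66)=2323520, p(67)=2679689, p(68)=3087735, p(69)=3554345, p(70)=4087968, p(71)=4697205, p(72)=5392783, p(73)=6185689, p(74)=7089500, p(75)=8118264, p(76)=9289091, p(77)=10619863, p(78)=12132164, p(79)=13848650, p(80)=15796476, p(81)=18004327, p(82)=20506255, p(83)=23338469, p(84)=26543660, p(85)=30167357, p(86)=34262962, p(87)=38887673, p(88)=44108109, p(89)=49995925, p(90)=56634173, p(91)=64112359, p(92)=72533807, p(93)=82010177, p(94)=92669720, p(95)=104651419, p(96)=118114304, p(97)=133230930, p(98)=150198136, p(99)=169229875, p(100)=190569292, p(101)=214481126, p(102)=241265379, p(103)=271248950, p(104)=304801365, p(105)=342325709, p(106)=384276336, p(107)=431149389, p(108)=483502844, p(109)=541946240, p(110)=607163746, p(111)=679903203, p(112)=761002156, p(113)=851376628, p(114)=952050665, p(115)=1064144451, p(116)=1188908248, p(117)=1327710076, p(118)=1482074143, p(119)=1653668665, p(120)=1844349560, p(121)=2056148051, p(122)=2291320912, p(123)=2552338241, p(124)=2841940500, p(125)=3163127352, p(126)=3519222692, p(127)=3913864295, p(128)=4351078600, p(129)=4835271870, p(130)=5371315400, p(131)=5964539504, p(132)=6620830889, p(133)=7346629512, p(134)=8149040695, p(135)=9035836076, p(136)=10015581680, p(137)=11097645016, p(138)=12292341831, p(139)=13610949895, p(140)=15065878135, p(141)=16670689208, p(142)=18440293320, p(143)=20390982757, p(144)=22540654445.
Final step: p(145) = p(144) + p(143) - p(140) - p(138) + p(133) + p(130) - p(123) - p(119) + p(110) + p(105) - p(94) - p(88) + p(75) + p(68) - p(53) - p(45) + p(28) + p(19) - p(0)
= 22540654445 + 20390982757 - 15065878135 - 12292341831 + 7346629512 + 5371315400 - 2552338241 - 1653668665 + 607163746 + 342325709 - 92669720 - 44108109 + 8118264 + 3087735 - 329931 - 89134 + 3718 + 490 - 1
= 24908858009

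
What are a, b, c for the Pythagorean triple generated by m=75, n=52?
(2921, 7800, 8329)

Euclid's formula: a = m² - n², b = 2mn, c = m² + n²
m = 75, n = 52
a = 75² - 52² = 5625 - 2704 = 2921
b = 2 × 75 × 52 = 7800
c = 75² + 52² = 5625 + 2704 = 8329
Verification: 2921² + 7800² = 8532241 + 60840000 = 69372241 = 8329² ✓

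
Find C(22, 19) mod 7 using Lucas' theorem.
0

Using Lucas' theorem:
Write n=22 and k=19 in base 7:
n in base 7: [3, 1]
k in base 7: [2, 5]
C(22,19) mod 7 = ∏ C(n_i, k_i) mod 7
Digit binomials (mod 7): C(3,2) = 3; C(1,5) = 0 (k_i > n_i)
Product: 3 × 0 = 0 ≡ 0 (mod 7)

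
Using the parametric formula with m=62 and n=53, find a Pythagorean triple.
(1035, 6572, 6653)

Euclid's formula: a = m² - n², b = 2mn, c = m² + n²
m = 62, n = 53
a = 62² - 53² = 3844 - 2809 = 1035
b = 2 × 62 × 53 = 6572
c = 62² + 53² = 3844 + 2809 = 6653
Verification: 1035² + 6572² = 1071225 + 43191184 = 44262409 = 6653² ✓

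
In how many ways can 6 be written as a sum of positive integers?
11

p(n) counts ways to write n as a sum of positive integers (order ignored).
Examples: 6; 5 + 1; 4 + 2; 4 + 1 + 1; 3 + 3; ... (11 total)
p(6) = 11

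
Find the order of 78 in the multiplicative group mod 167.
166

167 is prime, so ord(78) divides φ(167) = 166.
Divisors of 166: 1, 2, 83, 166.
Repeated squaring: 78^1 ≡ 78, 78^2 ≡ 72, 78^4 ≡ 7, 78^8 ≡ 49, 78^16 ≡ 63, 78^32 ≡ 128, 78^64 ≡ 18, 78^128 ≡ 157 (mod 167).
Test 78^d mod 167 for each divisor d in increasing order:
78^1 ≡ 78
78^2 ≡ 72
78^83 = 78^64·78^16·78^2·78^1 ≡ 166
78^166 = 78^128·78^32·78^4·78^2 ≡ 1  ← first divisor giving 1
The order is 166.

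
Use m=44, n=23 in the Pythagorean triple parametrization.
(1407, 2024, 2465)

Euclid's formula: a = m² - n², b = 2mn, c = m² + n²
m = 44, n = 23
a = 44² - 23² = 1936 - 529 = 1407
b = 2 × 44 × 23 = 2024
c = 44² + 23² = 1936 + 529 = 2465
Verification: 1407² + 2024² = 1979649 + 4096576 = 6076225 = 2465² ✓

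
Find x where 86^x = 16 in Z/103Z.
20

Baby-step giant-step with step n = ⌈√103⌉ = 11.
Baby steps 86^j mod 103 (j:value) for j=0..10: 0:1, 1:86, 2:83, 3:31, 4:91, 5:101, 6:34, 7:40, 8:41, 9:24, 10:4.
Giant-step multiplier: 86^(-11) ≡ 86^(102-11) = 86^91 ≡ 53 (mod 103).
Giant steps γ_i = 16·53^i mod 103: γ_0=16, γ_1=24 (in table at j=9).
x = i·n + j = 1·11 + 9 = 20.
Check: 86^20 ≡ 16 (mod 103).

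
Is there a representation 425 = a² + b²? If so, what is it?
5² + 20² (a=5, b=20)

Factorization: 425 = 5^2 × 17
By Fermat: n is sum of two squares iff every prime p ≡ 3 (mod 4) appears to even power.
All primes ≡ 3 (mod 4) appear to even power.
Search a = 0, 1, 2, … for 425 - a² a perfect square: first hit at a = 5: 425 - 25 = 400 = 20².
425 = 5² + 20² = 25 + 400 ✓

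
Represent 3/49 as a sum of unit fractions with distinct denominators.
1/17 + 1/417 + 1/347361

Greedy algorithm:
3/49: ceiling(49/3) = 17, use 1/17
2/833: ceiling(833/2) = 417, use 1/417
1/347361: ceiling(347361/1) = 347361, use 1/347361
Result: 3/49 = 1/17 + 1/417 + 1/347361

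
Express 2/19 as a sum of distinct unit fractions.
1/10 + 1/190

Greedy algorithm:
2/19: ceiling(19/2) = 10, use 1/10
1/190: ceiling(190/1) = 190, use 1/190
Result: 2/19 = 1/10 + 1/190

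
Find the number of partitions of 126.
3519222692

p(n) counts ways to write n as a sum of positive integers (order ignored).
Euler's pentagonal recurrence: p(k) = p(k-1) + p(k-2) - p(k-5) - p(k-7) + p(k-12) + p(k-15) - ... (offsets j(3j∓1)/2, signs ++--, p(0)=1, p(<0)=0).
DP table for k = 0..125: p(0)=1, p(1)=1, p(2)=2, p(3)=3, p(4)=5, p(5)=7, p(6)=11, p(7)=15, p(8)=22, p(9)=30, p(10)=42, p(11)=56, p(12)=77, p(13)=101, p(14)=135, p(15)=176, p(16)=231, p(17)=297, p(18)=385, p(19)=490, p(20)=627, p(21)=792, p(22)=1002, p(23)=1255, p(24)=1575, p(25)=1958, p(26)=2436, p(27)=3010, p(28)=3718, p(29)=4565, p(30)=5604, p(31)=6842, p(32)=8349, p(33)=10143, p(34)=12310, p(35)=14883, p(36)=17977, p(37)=21637, p(38)=26015, p(39)=31185, p(40)=37338, p(41)=44583, p(42)=53174, p(43)=63261, p(44)=75175, p(45)=89134, p(46)=105558, p(47)=124754, p(48)=147273, p(49)=173525, p(50)=204226, p(51)=239943, p(52)=281589, p(53)=329931, p(54)=386155, p(55)=451276, p(56)=526823, p(57)=614154, p(58)=715220, p(59)=831820, p(60)=966467, p(61)=1121505, p(62)=1300156, p(63)=1505499, p(64)=1741630, p(65)=2012558, p(66)=2323520, p(67)=2679689, p(68)=3087735, p(69)=3554345, p(70)=4087968, p(71)=4697205, p(72)=5392783, p(73)=6185689, p(74)=7089500, p(75)=8118264, p(76)=9289091, p(77)=10619863, p(78)=12132164, p(79)=13848650, p(80)=15796476, p(81)=18004327, p(82)=20506255, p(83)=23338469, p(84)=26543660, p(85)=30167357, p(86)=34262962, p(87)=38887673, p(88)=44108109, p(89)=49995925, p(90)=56634173, p(91)=64112359, p(92)=72533807, p(93)=82010177, p(94)=92669720, p(95)=104651419, p(96)=118114304, p(97)=133230930, p(98)=150198136, p(99)=169229875, p(100)=190569292, p(101)=214481126, p(102)=241265379, p(103)=271248950, p(104)=304801365, p(105)=342325709, p(106)=384276336, p(107)=431149389, p(108)=483502844, p(109)=541946240, p(110)=607163746, p(111)=679903203, p(112)=761002156, p(113)=851376628, p(114)=952050665, p(115)=1064144451, p(116)=1188908248, p(117)=1327710076, p(118)=1482074143, p(119)=1653668665, p(120)=1844349560, p(121)=2056148051, p(122)=2291320912, p(123)=2552338241, p(124)=2841940500, p(125)=3163127352.
Final step: p(126) = p(125) + p(124) - p(121) - p(119) + p(114) + p(111) - p(104) - p(100) + p(91) + p(86) - p(75) - p(69) + p(56) + p(49) - p(34) - p(26) + p(9) + p(0)
= 3163127352 + 2841940500 - 2056148051 - 1653668665 + 952050665 + 679903203 - 304801365 - 190569292 + 64112359 + 34262962 - 8118264 - 3554345 + 526823 + 173525 - 12310 - 2436 + 30 + 1
= 3519222692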